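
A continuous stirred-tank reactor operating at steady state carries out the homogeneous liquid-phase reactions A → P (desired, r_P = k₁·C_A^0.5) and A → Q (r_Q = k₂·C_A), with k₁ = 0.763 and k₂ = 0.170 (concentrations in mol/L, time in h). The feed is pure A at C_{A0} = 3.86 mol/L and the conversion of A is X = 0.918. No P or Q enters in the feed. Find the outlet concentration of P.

3.15 mol/L

Exit C_A = C_{A0}(1−X) = 3.86×0.0820 = 0.3165 mol/L.
Rates in a CSTR are evaluated at the outlet concentration: r_P = 0.763×0.3165^0.5 = 0.4293, r_Q = 0.170×0.3165 = 0.05381.
Fraction of consumed A going to P: r_P/(r_P+r_Q) = 0.8886.
C_P = 0.8886·C_{A0}·X = 0.8886×3.86×0.918 = 3.15 mol/L.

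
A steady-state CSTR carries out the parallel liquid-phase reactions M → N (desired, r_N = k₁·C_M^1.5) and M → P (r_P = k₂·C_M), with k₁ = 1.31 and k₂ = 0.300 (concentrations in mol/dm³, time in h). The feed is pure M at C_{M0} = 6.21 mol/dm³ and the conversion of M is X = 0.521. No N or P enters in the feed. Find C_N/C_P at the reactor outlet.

Exit C_M = C_{M0}(1−X) = 6.21×0.479 = 2.975 mol/dm³.
A CSTR operates uniformly at the exit composition, giving r_N = 6.721 and r_P = 0.8924 (each k·C_M^n at C_M = 2.975).
Overall selectivity = C_N/C_P = r_Nτ/(r_Pτ) = r_N/r_P = 7.53.

7.53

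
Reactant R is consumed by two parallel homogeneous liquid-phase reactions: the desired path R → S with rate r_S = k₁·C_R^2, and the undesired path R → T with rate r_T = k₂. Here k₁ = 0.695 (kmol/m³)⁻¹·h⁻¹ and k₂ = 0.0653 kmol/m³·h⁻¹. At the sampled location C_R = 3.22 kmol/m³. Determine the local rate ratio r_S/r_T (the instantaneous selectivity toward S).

110

S_{S/T} = r_S/r_T = (k₁·C_R^2)/(k₂) = (k₁/k₂)·C_R^2.
= (0.695×3.220^2) / (0.0653) = 7.206/0.06530 = 110.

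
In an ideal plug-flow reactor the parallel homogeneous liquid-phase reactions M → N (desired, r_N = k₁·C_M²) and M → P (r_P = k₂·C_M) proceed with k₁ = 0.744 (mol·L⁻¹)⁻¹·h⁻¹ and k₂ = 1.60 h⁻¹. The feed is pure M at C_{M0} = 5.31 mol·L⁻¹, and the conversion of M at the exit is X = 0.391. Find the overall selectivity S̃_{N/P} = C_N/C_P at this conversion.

1.96

C_M = C_{M0}(1−X) = 3.234 mol·L⁻¹.
Along a PFR/batch, dC_P/dC_M = −r_P/(r_N+r_P) = −k₂/(k₂+k₁·C_M).
Integrating from C_{M0} to C_M: C_P = (1.60/0.744)·ln[(1.60+0.744·5.31)/(1.60+0.744·3.23)] = 2.151·ln(5.551/4.006) = 0.7014 mol·L⁻¹.
Then C_N = (C_{M0}−C_M) − C_P = 2.076 − 0.7014 = 1.375 mol·L⁻¹.
S̃_{N/P} = C_N/C_P = 1.375/0.7014 = 1.96.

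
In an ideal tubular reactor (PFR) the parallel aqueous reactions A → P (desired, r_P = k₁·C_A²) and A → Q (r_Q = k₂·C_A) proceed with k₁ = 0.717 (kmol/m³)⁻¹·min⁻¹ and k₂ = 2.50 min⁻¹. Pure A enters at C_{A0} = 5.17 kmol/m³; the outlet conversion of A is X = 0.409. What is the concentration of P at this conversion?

1.14 kmol/m³

C_A = C_{A0}(1−X) = 3.055 kmol/m³.
Along a PFR/batch, dC_Q/dC_A = −r_Q/(r_P+r_Q) = −k₂/(k₂+k₁·C_A).
Integrating from C_{A0} to C_A: C_Q = (2.50/0.717)·ln[(2.50+0.717·5.17)/(2.50+0.717·3.06)] = 3.487·ln(6.207/4.691) = 0.9765 kmol/m³.
Then C_P = (C_{A0}−C_A) − C_Q = 2.115 − 0.9765 = 1.138 kmol/m³.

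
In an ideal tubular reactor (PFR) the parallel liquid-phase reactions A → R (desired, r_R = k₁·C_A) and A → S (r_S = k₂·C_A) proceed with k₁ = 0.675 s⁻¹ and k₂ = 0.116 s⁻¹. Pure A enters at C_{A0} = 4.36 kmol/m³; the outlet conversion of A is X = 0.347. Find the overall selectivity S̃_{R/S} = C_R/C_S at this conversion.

5.82

C_A = C_{A0}(1−X) = 2.847 kmol/m³.
Both paths are first order in A, so the instantaneous fraction to R is constant: dC_R/d(−C_A) = k₁/(k₁+k₂) = 0.8534.
C_R = 0.8534·(C_{A0}−C_A) = 0.8534×1.513 = 1.29 kmol/m³.
C_S = (C_{A0}−C_A)−C_R = 0.2219 kmol/m³; S̃_{R/S} = 1.291/0.2219 = 5.82.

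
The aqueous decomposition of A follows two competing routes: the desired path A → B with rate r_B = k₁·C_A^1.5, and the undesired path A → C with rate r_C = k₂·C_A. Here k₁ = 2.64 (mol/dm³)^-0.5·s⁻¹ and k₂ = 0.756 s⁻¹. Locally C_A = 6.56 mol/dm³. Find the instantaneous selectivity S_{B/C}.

8.94

S_{B/C} = r_B/r_C = (k₁·C_A^1.5)/(k₂·C_A) = (k₁/k₂)·C_A^0.5.
= (2.64×6.560^1.5) / (0.756×6.560) = 44.36/4.959 = 8.94.
Since the desired path is higher order in A, keeping C_A high (PFR or concentrated feed) favours B.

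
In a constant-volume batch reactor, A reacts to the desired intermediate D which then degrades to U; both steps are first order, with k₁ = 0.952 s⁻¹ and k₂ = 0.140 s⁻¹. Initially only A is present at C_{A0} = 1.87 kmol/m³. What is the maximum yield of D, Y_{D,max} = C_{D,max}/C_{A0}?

0.719

At the optimum, C_{D,max}/C_{A0} = (k₁/k₂)^[k₂/(k₂−k₁)].
= (0.952/0.140)^(0.140/(0.140−0.952)) = (6.800)^(-0.1724) = 0.7186.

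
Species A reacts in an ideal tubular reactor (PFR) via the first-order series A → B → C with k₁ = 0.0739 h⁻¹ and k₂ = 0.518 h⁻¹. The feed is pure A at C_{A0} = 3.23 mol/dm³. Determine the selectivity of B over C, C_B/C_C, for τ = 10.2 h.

Solving the coupled first-order balances gives C_B(τ) = [k₁/(k₂−k₁)]·C_{A0}·(e^(−k₁τ) − e^(−k₂τ)).
e^(−k₁τ) = e^(−0.0739×10.2) = e^(−0.7538) = 0.4706; e^(−k₂τ) = e^(−5.284) = 0.005074.
C_B = 0.0739×3.23/(0.518−0.0739) × (0.4706−0.005074) = 0.5375×0.4655 = 0.2502 mol/dm³.
C_A = C_{A0}e^(−k₁τ) = 1.520 mol/dm³, so C_C = C_{A0}−C_A−C_B = 1.460 mol/dm³; C_B/C_C = 0.171.

0.171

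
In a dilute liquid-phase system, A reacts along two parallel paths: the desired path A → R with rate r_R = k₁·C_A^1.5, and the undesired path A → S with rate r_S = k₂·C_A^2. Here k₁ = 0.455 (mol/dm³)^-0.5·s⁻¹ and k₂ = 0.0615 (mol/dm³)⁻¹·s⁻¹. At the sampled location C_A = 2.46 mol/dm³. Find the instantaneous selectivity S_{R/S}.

S_{R/S} = r_R/r_S = (k₁·C_A^1.5)/(k₂·C_A^2) = (k₁/k₂)·C_A^-0.5.
= (0.455×2.460^1.5) / (0.0615×2.460^2) = 1.756/0.3722 = 4.72.
The undesired path is higher order in A, so low C_A (CSTR or dilute feed) favours R.

4.72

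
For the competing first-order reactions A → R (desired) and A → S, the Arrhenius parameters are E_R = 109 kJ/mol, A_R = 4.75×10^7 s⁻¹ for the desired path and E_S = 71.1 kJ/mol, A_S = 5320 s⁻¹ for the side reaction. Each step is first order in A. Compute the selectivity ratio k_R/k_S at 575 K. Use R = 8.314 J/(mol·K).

3.22

With equal orders, S_{R/S} = k_R/k_S = (A_R/A_S)·exp[(E_S−E_R)/(RT)].
(E_S−E_R)/(RT) = (71.1−109)×10³/(8.314×575) = -37900/4781 = -7.928.
k_R/k_S = (4.75×10^7/5320)·exp(-7.928) = 8929 × 3.605×10^-4 = 3.22.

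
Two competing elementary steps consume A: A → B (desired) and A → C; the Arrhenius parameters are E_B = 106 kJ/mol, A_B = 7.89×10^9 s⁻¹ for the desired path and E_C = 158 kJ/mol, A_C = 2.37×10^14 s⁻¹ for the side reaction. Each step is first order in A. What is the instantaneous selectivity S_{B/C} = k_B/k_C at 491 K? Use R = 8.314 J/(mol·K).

With equal orders, S_{B/C} = k_B/k_C = (A_B/A_C)·exp[(E_C−E_B)/(RT)].
(E_C−E_B)/(RT) = (158−106)×10³/(8.314×491) = 52000/4082 = 12.74.
k_B/k_C = (7.89×10^9/2.37×10^14)·exp(12.74) = 3.329×10^-5 × 3.405×10^5 = 11.3.

11.3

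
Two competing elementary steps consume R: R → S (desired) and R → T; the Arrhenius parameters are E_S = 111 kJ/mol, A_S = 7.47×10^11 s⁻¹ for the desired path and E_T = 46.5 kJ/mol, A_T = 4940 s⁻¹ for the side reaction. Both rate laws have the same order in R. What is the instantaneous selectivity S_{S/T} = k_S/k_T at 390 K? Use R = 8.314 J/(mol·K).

0.347

Since both paths have the same order in R, the concentration cancels and S_{S/T} = k_S/k_T = (A_S/A_T)·exp[(E_T−E_S)/(RT)].
(E_T−E_S)/(RT) = (46.5−111)×10³/(8.314×390) = -64500/3242 = -19.89.
k_S/k_T = (7.47×10^11/4940)·exp(-19.89) = 1.512×10^8 × 2.296×10^-9 = 0.347.
Since E_S > E_T, raising the temperature improves selectivity toward S.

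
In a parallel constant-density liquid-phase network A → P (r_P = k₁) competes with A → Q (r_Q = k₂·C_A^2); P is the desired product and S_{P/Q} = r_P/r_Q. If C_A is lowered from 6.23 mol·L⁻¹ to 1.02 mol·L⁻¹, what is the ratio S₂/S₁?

37.3

S_{P/Q} = (k₁/k₂)·C_A^-2, so S₂/S₁ = (C_{A,2}/C_{A,1})^-2.
= (1.02/6.23)^(-2) = (0.1637)^(-2) = 37.3.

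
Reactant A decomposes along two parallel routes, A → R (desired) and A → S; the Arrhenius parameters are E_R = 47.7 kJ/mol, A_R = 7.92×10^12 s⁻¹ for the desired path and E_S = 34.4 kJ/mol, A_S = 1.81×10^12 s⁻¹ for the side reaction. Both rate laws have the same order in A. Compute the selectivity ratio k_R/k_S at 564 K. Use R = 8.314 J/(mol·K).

0.257

With equal orders, S_{R/S} = k_R/k_S = (A_R/A_S)·exp[(E_S−E_R)/(RT)].
(E_S−E_R)/(RT) = (34.4−47.7)×10³/(8.314×564) = -13300/4689 = -2.836.
k_R/k_S = (7.92×10^12/1.81×10^12)·exp(-2.836) = 4.376 × 0.05864 = 0.257.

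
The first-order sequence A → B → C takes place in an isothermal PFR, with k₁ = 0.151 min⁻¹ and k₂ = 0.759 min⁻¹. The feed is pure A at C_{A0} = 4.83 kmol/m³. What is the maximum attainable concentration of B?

0.643 kmol/m³

For a first-order series the maximum intermediate yield is C_{B,max}/C_{A0} = (k₁/k₂)^[k₂/(k₂−k₁)].
= (0.151/0.759)^(0.759/(0.759−0.151)) = (0.1989)^(1.248) = 0.1332.
C_{B,max} = 0.1332×4.83 = 0.643 kmol/m³.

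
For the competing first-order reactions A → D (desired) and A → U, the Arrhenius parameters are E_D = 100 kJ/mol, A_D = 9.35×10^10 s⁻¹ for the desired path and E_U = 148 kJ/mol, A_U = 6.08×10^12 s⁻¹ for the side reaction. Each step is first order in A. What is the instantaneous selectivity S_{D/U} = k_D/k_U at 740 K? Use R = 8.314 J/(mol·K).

37.6

With equal orders, S_{D/U} = k_D/k_U = (A_D/A_U)·exp[(E_U−E_D)/(RT)].
(E_U−E_D)/(RT) = (148−100)×10³/(8.314×740) = 48000/6152 = 7.802.
k_D/k_U = (9.35×10^10/6.08×10^12)·exp(7.802) = 0.01538 × 2445 = 37.6.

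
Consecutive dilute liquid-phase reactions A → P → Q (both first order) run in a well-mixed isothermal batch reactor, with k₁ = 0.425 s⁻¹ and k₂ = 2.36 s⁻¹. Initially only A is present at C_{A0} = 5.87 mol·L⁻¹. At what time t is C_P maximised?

0.886 s

For first-order series the maximum of C_P occurs at t_opt = ln(k₂/k₁)/(k₂−k₁).
= ln(2.36/0.425)/(2.36−0.425) = ln(5.553)/1.935 = 1.714/1.935 = 0.886 s.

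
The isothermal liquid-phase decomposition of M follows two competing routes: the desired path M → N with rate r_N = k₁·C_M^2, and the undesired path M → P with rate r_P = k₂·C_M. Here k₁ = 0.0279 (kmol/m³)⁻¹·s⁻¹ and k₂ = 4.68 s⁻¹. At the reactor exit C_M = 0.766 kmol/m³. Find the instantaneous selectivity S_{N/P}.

S_{N/P} = r_N/r_P = (k₁·C_M^2)/(k₂·C_M) = (k₁/k₂)·C_M.
= (0.0279×0.7660^2) / (4.68×0.7660) = 0.01637/3.585 = 0.00457.
Since the desired path is higher order in M, keeping C_M high (PFR or concentrated feed) favours N.

0.00457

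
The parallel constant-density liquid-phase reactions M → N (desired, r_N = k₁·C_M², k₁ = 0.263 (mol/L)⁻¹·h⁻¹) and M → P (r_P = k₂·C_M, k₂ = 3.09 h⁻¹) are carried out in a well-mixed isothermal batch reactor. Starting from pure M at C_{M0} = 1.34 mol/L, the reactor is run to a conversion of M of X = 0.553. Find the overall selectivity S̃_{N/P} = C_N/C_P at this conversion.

C_M = C_{M0}(1−X) = 0.5990 mol/L.
Along a PFR/batch, dC_P/dC_M = −r_P/(r_N+r_P) = −k₂/(k₂+k₁·C_M).
Integrating from C_{M0} to C_M: C_P = (3.09/0.263)·ln[(3.09+0.263·1.34)/(3.09+0.263·0.599)] = 11.75·ln(3.442/3.248) = 0.6847 mol/L.
Then C_N = (C_{M0}−C_M) − C_P = 0.7410 − 0.6847 = 0.05629 mol/L.
S̃_{N/P} = C_N/C_P = 0.05629/0.6847 = 0.0822.

0.0822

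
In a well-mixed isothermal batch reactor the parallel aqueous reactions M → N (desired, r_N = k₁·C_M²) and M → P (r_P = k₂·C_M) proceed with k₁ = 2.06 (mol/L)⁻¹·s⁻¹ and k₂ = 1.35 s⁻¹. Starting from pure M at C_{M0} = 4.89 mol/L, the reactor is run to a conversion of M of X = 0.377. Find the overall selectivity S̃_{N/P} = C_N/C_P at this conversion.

C_M = C_{M0}(1−X) = 3.046 mol/L.
Along a PFR/batch, dC_P/dC_M = −r_P/(r_N+r_P) = −k₂/(k₂+k₁·C_M).
Integrating from C_{M0} to C_M: C_P = (1.35/2.06)·ln[(1.35+2.06·4.89)/(1.35+2.06·3.05)] = 0.6553·ln(11.42/7.626) = 0.2648 mol/L.
Then C_N = (C_{M0}−C_M) − C_P = 1.844 − 0.2648 = 1.579 mol/L.
S̃_{N/P} = C_N/C_P = 1.579/0.2648 = 5.96.

5.96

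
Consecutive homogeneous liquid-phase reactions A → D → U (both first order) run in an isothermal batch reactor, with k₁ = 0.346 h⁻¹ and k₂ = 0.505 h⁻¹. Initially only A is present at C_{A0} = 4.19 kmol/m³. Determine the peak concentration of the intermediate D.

Evaluating C_D at t_opt = ln(k₂/k₁)/(k₂−k₁) gives C_{D,max}/C_{A0} = (k₁/k₂)^[k₂/(k₂−k₁)].
= (0.346/0.505)^(0.505/(0.505−0.346)) = (0.6851)^(3.176) = 0.3009.
C_{D,max} = 0.3009×4.19 = 1.26 kmol/m³.

1.26 kmol/m³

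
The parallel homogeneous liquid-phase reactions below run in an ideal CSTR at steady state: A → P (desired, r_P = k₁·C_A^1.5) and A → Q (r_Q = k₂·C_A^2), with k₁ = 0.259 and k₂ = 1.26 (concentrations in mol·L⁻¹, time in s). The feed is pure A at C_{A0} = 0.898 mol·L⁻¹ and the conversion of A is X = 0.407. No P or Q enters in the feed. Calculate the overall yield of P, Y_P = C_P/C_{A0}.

0.0894

Exit C_A = C_{A0}(1−X) = 0.898×0.593 = 0.5325 mol·L⁻¹.
A CSTR operates uniformly at the exit composition, giving r_P = 0.1006 and r_Q = 0.3573 (each k·C_A^n at C_A = 0.5325).
Fraction of consumed A going to P: r_P/(r_P+r_Q) = 0.2198.
C_P = 0.2198·C_{A0}·X = 0.2198×0.898×0.407 = 0.0803 mol·L⁻¹; Y_P = C_P/C_{A0} = 0.0894.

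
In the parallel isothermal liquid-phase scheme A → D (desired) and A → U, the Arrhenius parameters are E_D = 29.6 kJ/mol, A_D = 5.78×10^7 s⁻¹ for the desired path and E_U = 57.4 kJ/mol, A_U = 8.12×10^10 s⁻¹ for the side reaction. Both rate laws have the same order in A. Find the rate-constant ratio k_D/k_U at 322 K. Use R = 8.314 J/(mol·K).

23.0

Since both paths have the same order in A, the concentration cancels and S_{D/U} = k_D/k_U = (A_D/A_U)·exp[(E_U−E_D)/(RT)].
(E_U−E_D)/(RT) = (57.4−29.6)×10³/(8.314×322) = 27800/2677 = 10.38.
k_D/k_U = (5.78×10^7/8.12×10^10)·exp(10.38) = 7.118×10^-4 × 32349 = 23.0.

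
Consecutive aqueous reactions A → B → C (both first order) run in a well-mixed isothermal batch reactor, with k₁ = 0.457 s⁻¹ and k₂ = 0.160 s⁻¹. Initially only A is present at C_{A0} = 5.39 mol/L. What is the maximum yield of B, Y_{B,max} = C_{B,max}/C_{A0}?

At the optimum, C_{B,max}/C_{A0} = (k₁/k₂)^[k₂/(k₂−k₁)].
= (0.457/0.160)^(0.160/(0.160−0.457)) = (2.856)^(-0.5387) = 0.5681.

0.568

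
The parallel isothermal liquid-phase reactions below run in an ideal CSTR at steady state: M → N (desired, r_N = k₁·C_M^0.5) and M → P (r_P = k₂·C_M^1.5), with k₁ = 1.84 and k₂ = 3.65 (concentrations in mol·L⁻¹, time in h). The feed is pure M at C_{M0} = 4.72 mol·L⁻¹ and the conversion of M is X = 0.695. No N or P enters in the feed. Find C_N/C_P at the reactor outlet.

0.350

Exit C_M = C_{M0}(1−X) = 4.72×0.305 = 1.440 mol·L⁻¹.
Rates in a CSTR are evaluated at the outlet concentration: r_N = 1.84×1.440^0.5 = 2.208, r_P = 3.65×1.440^1.5 = 6.305.
Overall selectivity = C_N/C_P = r_Nτ/(r_Pτ) = r_N/r_P = 0.350.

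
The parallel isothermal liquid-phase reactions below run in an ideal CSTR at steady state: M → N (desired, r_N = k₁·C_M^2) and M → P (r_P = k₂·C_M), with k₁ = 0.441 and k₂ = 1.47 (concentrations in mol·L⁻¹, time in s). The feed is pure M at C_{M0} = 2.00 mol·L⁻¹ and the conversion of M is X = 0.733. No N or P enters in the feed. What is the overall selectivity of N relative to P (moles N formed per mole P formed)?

Exit C_M = C_{M0}(1−X) = 2.00×0.267 = 0.5340 mol·L⁻¹.
In a CSTR the entire volume is at exit conditions, so r_N = 0.441×0.5340^2 = 0.1258 and r_P = 1.47×0.5340 = 0.7850.
Overall selectivity = C_N/C_P = r_Nτ/(r_Pτ) = r_N/r_P = 0.160.

0.160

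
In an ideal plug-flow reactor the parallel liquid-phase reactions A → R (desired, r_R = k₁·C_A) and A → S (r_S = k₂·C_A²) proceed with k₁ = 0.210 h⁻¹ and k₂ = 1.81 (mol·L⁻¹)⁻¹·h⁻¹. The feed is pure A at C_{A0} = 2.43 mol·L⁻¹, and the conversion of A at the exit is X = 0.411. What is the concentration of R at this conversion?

0.0578 mol·L⁻¹

C_A = C_{A0}(1−X) = 1.431 mol·L⁻¹.
Along a PFR/batch, dC_R/dC_A = −r_R/(r_R+r_S) = −k₁/(k₁+k₂·C_A).
Integrating from C_{A0} to C_A: C_R = (0.210/1.81)·ln[(0.210+1.81·2.43)/(0.210+1.81·1.43)] = 0.1160·ln(4.608/2.801) = 0.05778 mol·L⁻¹.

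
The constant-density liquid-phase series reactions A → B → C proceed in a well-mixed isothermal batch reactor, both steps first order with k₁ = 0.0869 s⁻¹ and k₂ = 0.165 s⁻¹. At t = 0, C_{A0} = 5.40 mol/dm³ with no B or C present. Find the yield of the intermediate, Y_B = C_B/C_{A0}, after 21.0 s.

0.145

Solving the coupled first-order balances gives C_B(t) = [k₁/(k₂−k₁)]·C_{A0}·(e^(−k₁t) − e^(−k₂t)).
e^(−k₁t) = e^(−0.0869×21.0) = e^(−1.825) = 0.1612; e^(−k₂t) = e^(−3.465) = 0.03127.
C_B = 0.0869×5.40/(0.165−0.0869) × (0.1612−0.03127) = 6.008×0.1300 = 0.7809 mol/dm³.
Y_B = C_B/C_{A0} = 0.7809/5.40 = 0.145.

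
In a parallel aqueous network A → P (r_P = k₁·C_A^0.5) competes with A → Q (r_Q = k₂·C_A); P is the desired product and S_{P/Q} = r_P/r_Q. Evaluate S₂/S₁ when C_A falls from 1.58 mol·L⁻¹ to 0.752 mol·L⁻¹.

S_{P/Q} = (k₁/k₂)·C_A^-0.5, so S₂/S₁ = (C_{A,2}/C_{A,1})^-0.5.
= (0.752/1.58)^(-0.5) = (0.4759)^(-0.5) = 1.45.

1.45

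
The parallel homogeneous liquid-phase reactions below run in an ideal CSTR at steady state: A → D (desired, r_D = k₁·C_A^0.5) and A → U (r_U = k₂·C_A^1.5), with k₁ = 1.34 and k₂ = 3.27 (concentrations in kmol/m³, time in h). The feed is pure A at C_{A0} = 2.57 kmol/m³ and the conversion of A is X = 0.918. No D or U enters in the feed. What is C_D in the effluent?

Exit C_A = C_{A0}(1−X) = 2.57×0.0820 = 0.2107 kmol/m³.
In a CSTR the entire volume is at exit conditions, so r_D = 1.34×0.2107^0.5 = 0.6151 and r_U = 3.27×0.2107^1.5 = 0.3164.
Fraction of consumed A going to D: r_D/(r_D+r_U) = 0.6604.
C_D = 0.6604·C_{A0}·X = 0.6604×2.57×0.918 = 1.56 kmol/m³.

1.56 kmol/m³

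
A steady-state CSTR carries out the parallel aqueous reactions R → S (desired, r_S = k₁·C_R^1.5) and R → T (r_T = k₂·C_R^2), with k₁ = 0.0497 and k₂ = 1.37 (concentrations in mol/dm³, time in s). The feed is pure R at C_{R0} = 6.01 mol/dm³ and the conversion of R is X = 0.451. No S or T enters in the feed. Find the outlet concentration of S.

0.0531 mol/dm³

Exit C_R = C_{R0}(1−X) = 6.01×0.549 = 3.299 mol/dm³.
A CSTR operates uniformly at the exit composition, giving r_S = 0.2979 and r_T = 14.91 (each k·C_R^n at C_R = 3.299).
Fraction of consumed R going to S: r_S/(r_S+r_T) = 0.01958.
C_S = 0.01958·C_{R0}·X = 0.01958×6.01×0.451 = 0.0531 mol/dm³.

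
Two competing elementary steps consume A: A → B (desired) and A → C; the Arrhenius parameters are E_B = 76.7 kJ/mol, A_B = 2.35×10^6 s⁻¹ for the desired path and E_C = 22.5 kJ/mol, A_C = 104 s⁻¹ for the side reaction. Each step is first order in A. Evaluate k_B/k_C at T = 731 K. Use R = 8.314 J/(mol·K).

k_B/k_C = (A_B/A_C)·exp[−(E_B−E_C)/(RT)] = (A_B/A_C)·exp[(E_C−E_B)/(RT)].
(E_C−E_B)/(RT) = (22.5−76.7)×10³/(8.314×731) = -54200/6078 = -8.918.
k_B/k_C = (2.35×10^6/104)·exp(-8.918) = 22596 × 1.339×10^-4 = 3.03.

3.03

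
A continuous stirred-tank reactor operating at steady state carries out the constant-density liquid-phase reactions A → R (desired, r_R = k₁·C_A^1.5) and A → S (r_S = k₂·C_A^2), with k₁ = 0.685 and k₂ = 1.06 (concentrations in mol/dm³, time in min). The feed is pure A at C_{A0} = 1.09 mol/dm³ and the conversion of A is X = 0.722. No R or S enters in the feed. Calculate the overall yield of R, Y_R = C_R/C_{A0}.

Exit C_A = C_{A0}(1−X) = 1.09×0.278 = 0.3030 mol/dm³.
A CSTR operates uniformly at the exit composition, giving r_R = 0.1143 and r_S = 0.09733 (each k·C_A^n at C_A = 0.3030).
Fraction of consumed A going to R: r_R/(r_R+r_S) = 0.5400.
C_R = 0.5400·C_{A0}·X = 0.5400×1.09×0.722 = 0.425 mol/dm³; Y_R = C_R/C_{A0} = 0.390.

0.390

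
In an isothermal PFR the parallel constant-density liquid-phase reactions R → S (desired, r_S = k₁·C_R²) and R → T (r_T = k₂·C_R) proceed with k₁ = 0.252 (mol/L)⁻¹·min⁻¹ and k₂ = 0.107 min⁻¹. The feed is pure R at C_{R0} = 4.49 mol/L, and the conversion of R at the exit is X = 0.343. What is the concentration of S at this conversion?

C_R = C_{R0}(1−X) = 2.950 mol/L.
Along a PFR/batch, dC_T/dC_R = −r_T/(r_S+r_T) = −k₂/(k₂+k₁·C_R).
Integrating from C_{R0} to C_R: C_T = (0.107/0.252)·ln[(0.107+0.252·4.49)/(0.107+0.252·2.95)] = 0.4246·ln(1.238/0.8504) = 0.1596 mol/L.
Then C_S = (C_{R0}−C_R) − C_T = 1.540 − 0.1596 = 1.380 mol/L.

1.38 mol/L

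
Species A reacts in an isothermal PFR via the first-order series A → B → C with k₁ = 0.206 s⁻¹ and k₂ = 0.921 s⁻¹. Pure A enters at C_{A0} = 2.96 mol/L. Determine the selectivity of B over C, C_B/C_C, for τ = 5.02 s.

The intermediate concentration in a first-order A→B→C sequence is C_B = k₁C_{A0}(e^(−k₁τ) − e^(−k₂τ))/(k₂−k₁).
e^(−k₁τ) = e^(−0.206×5.02) = e^(−1.034) = 0.3555; e^(−k₂τ) = e^(−4.623) = 0.009819.
C_B = 0.206×2.96/(0.921−0.206) × (0.3555−0.009819) = 0.8528×0.3457 = 0.2948 mol/L.
C_A = C_{A0}e^(−k₁τ) = 1.052 mol/L, so C_C = C_{A0}−C_A−C_B = 1.613 mol/L; C_B/C_C = 0.183.

0.183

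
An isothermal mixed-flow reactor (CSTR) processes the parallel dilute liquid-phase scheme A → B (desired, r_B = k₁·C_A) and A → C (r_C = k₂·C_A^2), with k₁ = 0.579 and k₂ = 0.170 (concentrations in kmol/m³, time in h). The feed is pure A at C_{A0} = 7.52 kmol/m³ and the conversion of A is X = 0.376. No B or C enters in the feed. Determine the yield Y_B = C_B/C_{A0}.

0.158

Exit C_A = C_{A0}(1−X) = 7.52×0.624 = 4.692 kmol/m³.
In a CSTR the entire volume is at exit conditions, so r_B = 0.579×4.692 = 2.717 and r_C = 0.170×4.692^2 = 3.743.
Fraction of consumed A going to B: r_B/(r_B+r_C) = 0.4206.
C_B = 0.4206·C_{A0}·X = 0.4206×7.52×0.376 = 1.19 kmol/m³; Y_B = C_B/C_{A0} = 0.158.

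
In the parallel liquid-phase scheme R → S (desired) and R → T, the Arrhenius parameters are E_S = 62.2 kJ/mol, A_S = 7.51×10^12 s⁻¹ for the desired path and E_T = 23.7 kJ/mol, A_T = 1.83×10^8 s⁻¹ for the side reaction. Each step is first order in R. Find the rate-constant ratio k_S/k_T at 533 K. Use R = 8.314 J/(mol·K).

Since both paths have the same order in R, the concentration cancels and S_{S/T} = k_S/k_T = (A_S/A_T)·exp[(E_T−E_S)/(RT)].
(E_T−E_S)/(RT) = (23.7−62.2)×10³/(8.314×533) = -38500/4431 = -8.688.
k_S/k_T = (7.51×10^12/1.83×10^8)·exp(-8.688) = 41038 × 1.686×10^-4 = 6.92.

6.92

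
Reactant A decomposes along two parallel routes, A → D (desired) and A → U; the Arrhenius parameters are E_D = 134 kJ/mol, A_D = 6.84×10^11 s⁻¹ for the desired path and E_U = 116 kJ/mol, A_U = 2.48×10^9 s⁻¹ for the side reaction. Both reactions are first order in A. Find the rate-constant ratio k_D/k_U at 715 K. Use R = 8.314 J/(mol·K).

13.4

Since both paths have the same order in A, the concentration cancels and S_{D/U} = k_D/k_U = (A_D/A_U)·exp[(E_U−E_D)/(RT)].
(E_U−E_D)/(RT) = (116−134)×10³/(8.314×715) = -18000/5945 = -3.028.
k_D/k_U = (6.84×10^11/2.48×10^9)·exp(-3.028) = 275.8 × 0.04841 = 13.4.
Since E_D > E_U, raising the temperature improves selectivity toward D.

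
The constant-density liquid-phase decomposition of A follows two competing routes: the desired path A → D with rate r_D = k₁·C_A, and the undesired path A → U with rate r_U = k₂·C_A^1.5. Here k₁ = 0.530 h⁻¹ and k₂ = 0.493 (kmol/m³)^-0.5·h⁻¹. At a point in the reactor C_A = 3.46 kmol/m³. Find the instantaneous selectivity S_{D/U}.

0.578

S_{D/U} = r_D/r_U = (k₁·C_A)/(k₂·C_A^1.5) = (k₁/k₂)·C_A^-0.5.
= (0.530×3.460) / (0.493×3.460^1.5) = 1.834/3.173 = 0.578.
The undesired path is higher order in A, so low C_A (CSTR or dilute feed) favours D.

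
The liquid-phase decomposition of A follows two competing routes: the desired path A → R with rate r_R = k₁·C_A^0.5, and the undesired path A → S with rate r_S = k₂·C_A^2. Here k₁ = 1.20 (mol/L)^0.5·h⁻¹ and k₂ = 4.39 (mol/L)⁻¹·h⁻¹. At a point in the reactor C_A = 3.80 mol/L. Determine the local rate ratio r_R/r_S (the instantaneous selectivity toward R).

0.0369

S_{R/S} = r_R/r_S = (k₁·C_A^0.5)/(k₂·C_A^2) = (k₁/k₂)·C_A^-1.5.
= (1.20×3.800^0.5) / (4.39×3.800^2) = 2.339/63.39 = 0.0369.
The undesired path is higher order in A, so low C_A (CSTR or dilute feed) favours R.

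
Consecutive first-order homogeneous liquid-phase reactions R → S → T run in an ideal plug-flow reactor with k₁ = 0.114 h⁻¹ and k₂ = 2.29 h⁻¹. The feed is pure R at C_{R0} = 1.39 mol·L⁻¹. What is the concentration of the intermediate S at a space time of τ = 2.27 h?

0.0558 mol·L⁻¹

The intermediate concentration in a first-order A→B→C sequence is C_S = k₁C_{R0}(e^(−k₁τ) − e^(−k₂τ))/(k₂−k₁).
e^(−k₁τ) = e^(−0.114×2.27) = e^(−0.2588) = 0.7720; e^(−k₂τ) = e^(−5.198) = 0.005526.
C_S = 0.114×1.39/(2.29−0.114) × (0.7720−0.005526) = 0.07282×0.7665 = 0.05582 mol·L⁻¹.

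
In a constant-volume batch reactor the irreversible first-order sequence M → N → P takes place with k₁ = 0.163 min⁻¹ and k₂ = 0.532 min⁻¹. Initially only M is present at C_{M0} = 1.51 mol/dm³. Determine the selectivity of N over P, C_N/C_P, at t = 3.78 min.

Solving the coupled first-order balances gives C_N(t) = [k₁/(k₂−k₁)]·C_{M0}·(e^(−k₁t) − e^(−k₂t)).
e^(−k₁t) = e^(−0.163×3.78) = e^(−0.6161) = 0.5400; e^(−k₂t) = e^(−2.011) = 0.1339.
C_N = 0.163×1.51/(0.532−0.163) × (0.5400−0.1339) = 0.6670×0.4062 = 0.2709 mol/dm³.
C_M = C_{M0}e^(−k₁t) = 0.8154 mol/dm³, so C_P = C_{M0}−C_M−C_N = 0.4236 mol/dm³; C_N/C_P = 0.640.

0.640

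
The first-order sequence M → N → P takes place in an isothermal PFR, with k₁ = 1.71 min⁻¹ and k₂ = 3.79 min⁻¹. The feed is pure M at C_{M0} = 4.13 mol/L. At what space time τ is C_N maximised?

0.383 min

For first-order series the maximum of C_N occurs at τ_opt = ln(k₂/k₁)/(k₂−k₁).
= ln(3.79/1.71)/(3.79−1.71) = ln(2.216)/2.080 = 0.7959/2.080 = 0.383 min.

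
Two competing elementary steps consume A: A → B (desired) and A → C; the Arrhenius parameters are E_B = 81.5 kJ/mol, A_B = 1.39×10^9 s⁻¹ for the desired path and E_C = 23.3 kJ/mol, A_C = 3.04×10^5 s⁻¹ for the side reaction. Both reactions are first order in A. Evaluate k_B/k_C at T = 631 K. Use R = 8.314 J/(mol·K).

With equal orders, S_{B/C} = k_B/k_C = (A_B/A_C)·exp[(E_C−E_B)/(RT)].
(E_C−E_B)/(RT) = (23.3−81.5)×10³/(8.314×631) = -58200/5246 = -11.09.
k_B/k_C = (1.39×10^9/3.04×10^5)·exp(-11.09) = 4572 × 1.521×10^-5 = 0.0695.

0.0695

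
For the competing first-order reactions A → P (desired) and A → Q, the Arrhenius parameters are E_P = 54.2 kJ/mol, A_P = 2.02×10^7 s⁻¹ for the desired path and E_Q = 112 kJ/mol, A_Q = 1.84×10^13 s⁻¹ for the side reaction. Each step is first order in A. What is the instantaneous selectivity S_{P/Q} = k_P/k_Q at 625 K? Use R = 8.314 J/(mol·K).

With equal orders, S_{P/Q} = k_P/k_Q = (A_P/A_Q)·exp[(E_Q−E_P)/(RT)].
(E_Q−E_P)/(RT) = (112−54.2)×10³/(8.314×625) = 57800/5196 = 11.12.
k_P/k_Q = (2.02×10^7/1.84×10^13)·exp(11.12) = 1.098×10^-6 × 67738 = 0.0744.

0.0744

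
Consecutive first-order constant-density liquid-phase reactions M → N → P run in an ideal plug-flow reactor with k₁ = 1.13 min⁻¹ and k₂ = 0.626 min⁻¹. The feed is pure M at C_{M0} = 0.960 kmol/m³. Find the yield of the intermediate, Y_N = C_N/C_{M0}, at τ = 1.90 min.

Solving the coupled first-order balances gives C_N(τ) = [k₁/(k₂−k₁)]·C_{M0}·(e^(−k₁τ) − e^(−k₂τ)).
e^(−k₁τ) = e^(−1.13×1.90) = e^(−2.147) = 0.1168; e^(−k₂τ) = e^(−1.189) = 0.3044.
C_N = 1.13×0.960/(0.626−1.13) × (0.1168−0.3044) = (-2.152)×(-0.1876) = 0.4037 kmol/m³.
Y_N = C_N/C_{M0} = 0.4037/0.960 = 0.421.

0.421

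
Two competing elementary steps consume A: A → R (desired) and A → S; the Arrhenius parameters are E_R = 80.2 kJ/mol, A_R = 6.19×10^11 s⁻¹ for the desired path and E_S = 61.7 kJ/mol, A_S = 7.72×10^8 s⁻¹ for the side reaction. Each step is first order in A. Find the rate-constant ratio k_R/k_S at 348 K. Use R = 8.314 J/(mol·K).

k_R/k_S = (A_R/A_S)·exp[−(E_R−E_S)/(RT)] = (A_R/A_S)·exp[(E_S−E_R)/(RT)].
(E_S−E_R)/(RT) = (61.7−80.2)×10³/(8.314×348) = -18500/2893 = -6.394.
k_R/k_S = (6.19×10^11/7.72×10^8)·exp(-6.394) = 801.8 × 0.001671 = 1.34.
Since E_R > E_S, raising the temperature improves selectivity toward R.

1.34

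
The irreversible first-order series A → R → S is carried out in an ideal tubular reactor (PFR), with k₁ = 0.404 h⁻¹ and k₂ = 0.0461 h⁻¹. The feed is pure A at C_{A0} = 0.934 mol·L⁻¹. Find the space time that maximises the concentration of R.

For first-order series the maximum of C_R occurs at τ_opt = ln(k₂/k₁)/(k₂−k₁).
= ln(0.0461/0.404)/(0.0461−0.404) = ln(0.1141)/-0.3579 = -2.171/-0.3579 = 6.06 h.

6.06 h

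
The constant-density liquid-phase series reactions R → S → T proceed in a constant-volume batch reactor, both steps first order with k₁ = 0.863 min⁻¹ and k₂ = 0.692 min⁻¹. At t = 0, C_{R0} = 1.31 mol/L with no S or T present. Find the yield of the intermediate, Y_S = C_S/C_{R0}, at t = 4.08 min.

0.151

For first-order series with pure R initially, C_S(t) = k₁C_{R0}/(k₂−k₁)·(e^(−k₁t) − e^(−k₂t)).
e^(−k₁t) = e^(−0.863×4.08) = e^(−3.521) = 0.02957; e^(−k₂t) = e^(−2.823) = 0.05941.
C_S = 0.863×1.31/(0.692−0.863) × (0.02957−0.05941) = (-6.611)×(-0.02984) = 0.1973 mol/L.
Y_S = C_S/C_{R0} = 0.1973/1.31 = 0.151.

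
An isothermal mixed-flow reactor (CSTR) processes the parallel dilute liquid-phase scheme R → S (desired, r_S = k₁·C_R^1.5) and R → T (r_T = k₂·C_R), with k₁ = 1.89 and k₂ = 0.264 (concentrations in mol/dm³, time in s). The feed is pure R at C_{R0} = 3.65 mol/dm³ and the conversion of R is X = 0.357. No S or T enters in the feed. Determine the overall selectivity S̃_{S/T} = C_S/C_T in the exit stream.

Exit C_R = C_{R0}(1−X) = 3.65×0.643 = 2.347 mol/dm³.
In a CSTR the entire volume is at exit conditions, so r_S = 1.89×2.347^1.5 = 6.795 and r_T = 0.264×2.347 = 0.6196.
Overall selectivity = C_S/C_T = r_Sτ/(r_Tτ) = r_S/r_T = 11.0.

11.0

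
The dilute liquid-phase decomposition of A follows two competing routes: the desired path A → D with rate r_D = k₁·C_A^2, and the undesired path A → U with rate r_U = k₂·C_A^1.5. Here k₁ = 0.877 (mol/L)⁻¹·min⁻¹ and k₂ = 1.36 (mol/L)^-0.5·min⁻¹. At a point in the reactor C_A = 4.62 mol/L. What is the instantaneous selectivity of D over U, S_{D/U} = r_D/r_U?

1.39

S_{D/U} = r_D/r_U = (k₁·C_A^2)/(k₂·C_A^1.5) = (k₁/k₂)·C_A^0.5.
= (0.877×4.620^2) / (1.36×4.620^1.5) = 18.72/13.51 = 1.39.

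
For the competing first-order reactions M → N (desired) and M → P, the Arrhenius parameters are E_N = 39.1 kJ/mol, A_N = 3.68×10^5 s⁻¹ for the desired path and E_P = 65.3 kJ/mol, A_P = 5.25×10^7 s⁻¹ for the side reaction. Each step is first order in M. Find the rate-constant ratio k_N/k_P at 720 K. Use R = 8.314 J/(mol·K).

0.558

Since both paths have the same order in M, the concentration cancels and S_{N/P} = k_N/k_P = (A_N/A_P)·exp[(E_P−E_N)/(RT)].
(E_P−E_N)/(RT) = (65.3−39.1)×10³/(8.314×720) = 26200/5986 = 4.377.
k_N/k_P = (3.68×10^5/5.25×10^7)·exp(4.377) = 0.007010 × 79.58 = 0.558.
Since E_N < E_P, lowering the temperature improves selectivity toward N.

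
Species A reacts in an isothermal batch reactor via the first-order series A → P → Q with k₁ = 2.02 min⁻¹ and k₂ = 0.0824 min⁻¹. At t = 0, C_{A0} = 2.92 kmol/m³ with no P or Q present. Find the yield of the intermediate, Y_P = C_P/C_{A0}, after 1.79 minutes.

The intermediate concentration in a first-order A→B→C sequence is C_P = k₁C_{A0}(e^(−k₁t) − e^(−k₂t))/(k₂−k₁).
e^(−k₁t) = e^(−2.02×1.79) = e^(−3.616) = 0.02690; e^(−k₂t) = e^(−0.1475) = 0.8629.
C_P = 2.02×2.92/(0.0824−2.02) × (0.02690−0.8629) = (-3.044)×(-0.8360) = 2.545 kmol/m³.
Y_P = C_P/C_{A0} = 2.545/2.92 = 0.872.

0.872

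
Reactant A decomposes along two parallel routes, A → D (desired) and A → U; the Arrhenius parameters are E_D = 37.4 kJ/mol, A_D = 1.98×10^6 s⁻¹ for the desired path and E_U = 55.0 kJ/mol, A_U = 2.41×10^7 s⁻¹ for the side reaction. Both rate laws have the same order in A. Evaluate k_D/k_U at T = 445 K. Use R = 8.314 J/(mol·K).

Since both paths have the same order in A, the concentration cancels and S_{D/U} = k_D/k_U = (A_D/A_U)·exp[(E_U−E_D)/(RT)].
(E_U−E_D)/(RT) = (55.0−37.4)×10³/(8.314×445) = 17600/3700 = 4.757.
k_D/k_U = (1.98×10^6/2.41×10^7)·exp(4.757) = 0.08216 × 116.4 = 9.56.
Since E_D < E_U, lowering the temperature improves selectivity toward D.

9.56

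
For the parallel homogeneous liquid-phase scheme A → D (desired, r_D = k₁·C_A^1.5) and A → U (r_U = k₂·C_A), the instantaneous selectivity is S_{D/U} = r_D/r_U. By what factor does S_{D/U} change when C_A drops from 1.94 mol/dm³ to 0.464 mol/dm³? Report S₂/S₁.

0.489

S_{D/U} = (k₁/k₂)·C_A^0.5, so S₂/S₁ = (C_{A,2}/C_{A,1})^0.5.
= (0.464/1.94)^0.5 = (0.2392)^0.5 = 0.489.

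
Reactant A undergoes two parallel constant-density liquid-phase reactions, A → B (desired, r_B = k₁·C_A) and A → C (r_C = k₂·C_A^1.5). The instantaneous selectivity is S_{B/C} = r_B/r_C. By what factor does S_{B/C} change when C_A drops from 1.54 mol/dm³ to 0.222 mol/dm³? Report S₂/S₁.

S_{B/C} = (k₁/k₂)·C_A^-0.5, so S₂/S₁ = (C_{A,2}/C_{A,1})^-0.5.
= (0.222/1.54)^(-0.5) = (0.1442)^(-0.5) = 2.63.
Selectivity toward B rises as C_A falls — low-concentration operation is favoured.

2.63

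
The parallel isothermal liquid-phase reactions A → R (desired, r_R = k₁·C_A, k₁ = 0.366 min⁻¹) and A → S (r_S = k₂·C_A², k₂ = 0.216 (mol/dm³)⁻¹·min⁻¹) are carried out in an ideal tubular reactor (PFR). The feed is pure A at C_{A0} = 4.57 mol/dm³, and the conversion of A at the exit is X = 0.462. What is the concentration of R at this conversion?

0.696 mol/dm³

C_A = C_{A0}(1−X) = 2.459 mol/dm³.
Along a PFR/batch, dC_R/dC_A = −r_R/(r_R+r_S) = −k₁/(k₁+k₂·C_A).
Integrating from C_{A0} to C_A: C_R = (0.366/0.216)·ln[(0.366+0.216·4.57)/(0.366+0.216·2.46)] = 1.694·ln(1.353/0.8971) = 0.6965 mol/dm³.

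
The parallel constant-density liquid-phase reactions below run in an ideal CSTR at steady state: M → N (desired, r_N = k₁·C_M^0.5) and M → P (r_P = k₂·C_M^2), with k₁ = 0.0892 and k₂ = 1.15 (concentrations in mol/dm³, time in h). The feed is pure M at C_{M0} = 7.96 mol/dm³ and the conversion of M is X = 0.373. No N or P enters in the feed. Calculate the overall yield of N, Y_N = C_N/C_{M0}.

Exit C_M = C_{M0}(1−X) = 7.96×0.627 = 4.991 mol/dm³.
A CSTR operates uniformly at the exit composition, giving r_N = 0.1993 and r_P = 28.65 (each k·C_M^n at C_M = 4.991).
Fraction of consumed M going to N: r_N/(r_N+r_P) = 0.006909.
C_N = 0.006909·C_{M0}·X = 0.006909×7.96×0.373 = 0.0205 mol/dm³; Y_N = C_N/C_{M0} = 0.00258.

0.00258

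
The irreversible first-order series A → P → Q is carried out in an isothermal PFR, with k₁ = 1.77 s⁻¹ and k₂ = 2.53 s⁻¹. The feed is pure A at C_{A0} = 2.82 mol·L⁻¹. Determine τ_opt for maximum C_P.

0.470 s

The intermediate peaks when r₁ = r₂, i.e. k₁e^(−k₁τ) = k₂e^(−k₂τ), giving τ_opt = ln(k₂/k₁)/(k₂−k₁).
= ln(2.53/1.77)/(2.53−1.77) = ln(1.429)/0.7600 = 0.3572/0.7600 = 0.470 s.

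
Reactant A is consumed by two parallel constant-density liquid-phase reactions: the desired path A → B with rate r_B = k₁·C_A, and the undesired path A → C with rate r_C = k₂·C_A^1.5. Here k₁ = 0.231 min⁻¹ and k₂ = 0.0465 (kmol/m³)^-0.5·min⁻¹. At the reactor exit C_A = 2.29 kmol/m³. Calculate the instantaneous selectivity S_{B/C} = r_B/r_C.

S_{B/C} = r_B/r_C = (k₁·C_A)/(k₂·C_A^1.5) = (k₁/k₂)·C_A^-0.5.
= (0.231×2.290) / (0.0465×2.290^1.5) = 0.5290/0.1611 = 3.28.
The undesired path is higher order in A, so low C_A (CSTR or dilute feed) favours B.

3.28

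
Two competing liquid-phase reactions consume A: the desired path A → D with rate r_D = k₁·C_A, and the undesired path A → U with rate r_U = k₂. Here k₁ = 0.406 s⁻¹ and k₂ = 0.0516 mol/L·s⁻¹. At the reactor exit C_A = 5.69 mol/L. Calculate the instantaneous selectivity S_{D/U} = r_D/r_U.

S_{D/U} = r_D/r_U = (k₁·C_A)/(k₂) = (k₁/k₂)·C_A.
= (0.406×5.690) / (0.0516) = 2.310/0.05160 = 44.8.
Since the desired path is higher order in A, keeping C_A high (PFR or concentrated feed) favours D.

44.8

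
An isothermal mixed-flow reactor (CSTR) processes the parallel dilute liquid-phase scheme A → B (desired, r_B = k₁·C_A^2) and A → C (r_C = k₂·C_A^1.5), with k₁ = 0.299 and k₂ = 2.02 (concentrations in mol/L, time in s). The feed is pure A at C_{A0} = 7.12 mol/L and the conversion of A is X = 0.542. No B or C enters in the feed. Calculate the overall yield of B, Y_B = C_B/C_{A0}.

0.114

Exit C_A = C_{A0}(1−X) = 7.12×0.458 = 3.261 mol/L.
In a CSTR the entire volume is at exit conditions, so r_B = 0.299×3.261^2 = 3.180 and r_C = 2.02×3.261^1.5 = 11.90.
Fraction of consumed A going to B: r_B/(r_B+r_C) = 0.2109.
C_B = 0.2109·C_{A0}·X = 0.2109×7.12×0.542 = 0.814 mol/L; Y_B = C_B/C_{A0} = 0.114.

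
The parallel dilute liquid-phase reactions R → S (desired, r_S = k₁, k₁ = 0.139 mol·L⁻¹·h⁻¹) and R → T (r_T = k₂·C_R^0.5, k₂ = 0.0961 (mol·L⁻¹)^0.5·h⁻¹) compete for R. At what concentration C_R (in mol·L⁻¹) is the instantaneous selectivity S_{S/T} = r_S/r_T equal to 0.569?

6.46 mol·L⁻¹

S_{S/T} = (k₁/k₂)·C_R^-0.5 ⇒ C_R = (S·k₂/k₁)^(-2).
= (0.569×0.0961/0.139)^(-2) = (0.3934)^(-2) = 6.46 mol·L⁻¹.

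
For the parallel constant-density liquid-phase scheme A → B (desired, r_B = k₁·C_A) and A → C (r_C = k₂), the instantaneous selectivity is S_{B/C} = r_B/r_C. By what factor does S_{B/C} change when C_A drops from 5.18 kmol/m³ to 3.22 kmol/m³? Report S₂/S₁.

S_{B/C} = (k₁/k₂)·C_A, so S₂/S₁ = (C_{A,2}/C_{A,1}).
= 3.22/5.18 = 0.622.
Selectivity toward B falls as C_A falls — high-concentration operation is favoured.

0.622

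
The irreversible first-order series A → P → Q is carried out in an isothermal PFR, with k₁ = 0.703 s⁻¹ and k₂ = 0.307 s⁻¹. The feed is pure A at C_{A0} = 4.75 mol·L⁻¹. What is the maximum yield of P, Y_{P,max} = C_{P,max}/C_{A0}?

Evaluating C_P at τ_opt = ln(k₂/k₁)/(k₂−k₁) gives C_{P,max}/C_{A0} = (k₁/k₂)^[k₂/(k₂−k₁)].
= (0.703/0.307)^(0.307/(0.307−0.703)) = (2.290)^(-0.7753) = 0.5261.

0.526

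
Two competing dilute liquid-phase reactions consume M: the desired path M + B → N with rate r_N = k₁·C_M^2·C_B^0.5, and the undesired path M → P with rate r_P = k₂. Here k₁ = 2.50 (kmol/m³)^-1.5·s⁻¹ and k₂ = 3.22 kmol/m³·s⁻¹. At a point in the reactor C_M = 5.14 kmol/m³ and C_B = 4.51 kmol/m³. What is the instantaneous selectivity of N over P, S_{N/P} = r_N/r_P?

43.6

S_{N/P} = r_N/r_P = (k₁·C_M^2·C_B^0.5)/(k₂) = (k₁/k₂)·C_M^2·C_B^0.5.
= (2.50×5.140^2×4.510^0.5) / (3.22) = 140.3/3.220 = 43.6.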